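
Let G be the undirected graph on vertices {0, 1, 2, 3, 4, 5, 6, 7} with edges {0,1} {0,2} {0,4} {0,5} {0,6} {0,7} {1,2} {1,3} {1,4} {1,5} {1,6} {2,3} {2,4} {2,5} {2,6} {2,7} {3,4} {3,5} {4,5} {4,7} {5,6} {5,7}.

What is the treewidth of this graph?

4

A width-4 tree decomposition is:
Bags: B1 = {0, 1, 2, 4, 5}  B2 = {0, 1, 2, 5, 6}  B3 = {0, 2, 4, 5, 7}  B4 = {1, 2, 3, 4, 5}
Tree: B1–B2, B1–B3, B1–B4
Every bag has size at most 5, so the width is 5 − 1 = 4 and tw(G) ≤ 4. For the lower bound, the 5 vertices {0, 1, 2, 4, 5} are pairwise adjacent, and any tree decomposition puts a clique entirely inside one bag — forcing width ≥ 4. Therefore the treewidth is 4.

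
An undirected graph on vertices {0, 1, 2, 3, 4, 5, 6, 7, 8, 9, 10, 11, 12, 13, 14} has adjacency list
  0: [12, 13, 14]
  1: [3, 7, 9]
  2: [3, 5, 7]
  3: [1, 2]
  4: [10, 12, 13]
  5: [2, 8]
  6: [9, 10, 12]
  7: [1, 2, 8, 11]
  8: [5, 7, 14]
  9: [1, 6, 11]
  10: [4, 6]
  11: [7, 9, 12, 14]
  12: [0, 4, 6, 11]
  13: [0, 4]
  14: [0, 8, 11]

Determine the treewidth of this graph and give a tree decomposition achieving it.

Treewidth 3.
Bags: B1 = {4, 6, 10, 13}  B2 = {4, 6, 12, 13}  B3 = {0, 6, 12, 13}  B4 = {0, 6, 9, 12}  B5 = {0, 9, 11, 12}  B6 = {0, 9, 11, 14}  B7 = {1, 9, 11, 14}  B8 = {1, 7, 11, 14}  B9 = {1, 7, 8, 14}  B10 = {1, 3, 7, 8}  B11 = {2, 3, 7, 8}  B12 = {2, 3, 5, 8}
Tree: B1–B2, B2–B3, B3–B4, B4–B5, B5–B6, B6–B7, B7–B8, B8–B9, B9–B10, B10–B11, B11–B12

Each bag holds 4 vertices, so the decomposition has width 3, which upper-bounds the treewidth. For the lower bound: the 4 vertex sets {4,10,13}, {6}, {12}, {0,9,11,14} are disjoint, each induces a connected subgraph, and every pair is joined by at least one edge of G. Contracting each set to a single vertex therefore yields K_{4} as a minor, and since treewidth is minor-monotone, tw(G) ≥ tw(K_{4}) = 3. Therefore the treewidth is 3.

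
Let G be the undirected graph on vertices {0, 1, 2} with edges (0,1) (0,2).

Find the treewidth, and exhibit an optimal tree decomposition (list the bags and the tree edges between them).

Treewidth 1.
One such decomposition:
Bags: B1 = {0, 2}  B2 = {0, 1}
Tree: B1–B2

The largest bag has 2 vertices, giving width 1; this decomposition certifies tw(G) ≤ 1. Since G has at least one edge (e.g. 0–2), it is not an edgeless graph, so tw(G) ≥ 1. The upper and lower bounds meet at 1, so that is the treewidth.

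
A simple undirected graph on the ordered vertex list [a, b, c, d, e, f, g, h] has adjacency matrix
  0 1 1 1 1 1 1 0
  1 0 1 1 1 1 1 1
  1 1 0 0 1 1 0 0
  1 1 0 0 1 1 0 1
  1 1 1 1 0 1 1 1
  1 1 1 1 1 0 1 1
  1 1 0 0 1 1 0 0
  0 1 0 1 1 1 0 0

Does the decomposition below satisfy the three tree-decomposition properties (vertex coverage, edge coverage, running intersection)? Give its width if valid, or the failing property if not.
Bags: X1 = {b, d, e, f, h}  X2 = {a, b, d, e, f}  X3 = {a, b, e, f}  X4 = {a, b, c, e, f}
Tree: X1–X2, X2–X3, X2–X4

A tree decomposition must satisfy three properties: every vertex lies in some bag; for every edge, both endpoints lie together in some bag; and for every vertex, the bags containing it form a connected subtree. Here vertex g appears in no bag, so the decomposition is invalid.

No — vertex g appears in no bag.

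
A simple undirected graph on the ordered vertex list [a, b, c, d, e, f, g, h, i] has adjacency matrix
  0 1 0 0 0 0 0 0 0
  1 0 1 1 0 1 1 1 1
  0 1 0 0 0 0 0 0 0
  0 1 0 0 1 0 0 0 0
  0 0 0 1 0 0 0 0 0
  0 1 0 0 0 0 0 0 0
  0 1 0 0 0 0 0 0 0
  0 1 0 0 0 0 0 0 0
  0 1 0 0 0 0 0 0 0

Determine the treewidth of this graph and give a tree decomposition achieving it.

Treewidth 1.
Bags: B1 = {b, d}  B2 = {b, i}  B3 = {a, b}  B4 = {b, g}  B5 = {b, h}  B6 = {b, f}  B7 = {d, e}  B8 = {b, c}
Tree: B1–B2, B2–B3, B2–B4, B3–B5, B4–B6, B1–B7, B4–B8

The largest bag has 2 vertices, giving width 1; this decomposition certifies tw(G) ≤ 1. G has an edge, so its treewidth is at least 1. The upper and lower bounds meet at 1, so that is the treewidth.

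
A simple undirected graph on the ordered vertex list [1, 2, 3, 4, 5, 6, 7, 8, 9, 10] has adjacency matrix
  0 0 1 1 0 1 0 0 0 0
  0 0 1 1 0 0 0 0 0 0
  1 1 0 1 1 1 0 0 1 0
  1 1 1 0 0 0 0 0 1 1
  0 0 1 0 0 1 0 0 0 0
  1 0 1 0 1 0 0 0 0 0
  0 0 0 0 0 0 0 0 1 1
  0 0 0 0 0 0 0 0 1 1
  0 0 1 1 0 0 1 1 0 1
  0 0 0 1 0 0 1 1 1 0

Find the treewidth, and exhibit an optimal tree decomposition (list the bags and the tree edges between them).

Every bag has size at most 3, so the width is 3 − 1 = 2 and tw(G) ≤ 2. Conversely, {8, 9, 10} is a clique of size 3, and the vertices of any clique must share a bag in every tree decomposition; so some bag has ≥ 3 vertices and tw(G) ≥ 2. The upper and lower bounds meet at 2, so that is the treewidth.

Treewidth 2.
One such decomposition:
Bags: B1 = {1, 3, 6}  B2 = {1, 3, 4}  B3 = {3, 4, 9}  B4 = {2, 3, 4}  B5 = {4, 9, 10}  B6 = {3, 5, 6}  B7 = {8, 9, 10}  B8 = {7, 9, 10}
Tree: B1–B2, B2–B3, B2–B4, B3–B5, B1–B6, B5–B7, B7–B8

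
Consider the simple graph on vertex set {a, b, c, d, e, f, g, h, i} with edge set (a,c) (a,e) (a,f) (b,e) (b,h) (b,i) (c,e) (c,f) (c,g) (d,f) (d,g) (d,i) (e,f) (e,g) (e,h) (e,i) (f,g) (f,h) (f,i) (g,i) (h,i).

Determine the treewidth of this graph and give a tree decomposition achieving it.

The largest bag has 4 vertices, giving width 3; this decomposition certifies tw(G) ≤ 3. On the other hand G contains the 4-clique {d, f, g, i}. A clique must lie in a single bag of any decomposition, so no decomposition can have width below 3. Therefore the treewidth is 3.

Treewidth 3.
One optimal decomposition is:
Bags: B1 = {e, f, g, i}  B2 = {e, f, h, i}  B3 = {b, e, h, i}  B4 = {d, f, g, i}  B5 = {c, e, f, g}  B6 = {a, c, e, f}
Tree: B1–B2, B2–B3, B1–B4, B1–B5, B5–B6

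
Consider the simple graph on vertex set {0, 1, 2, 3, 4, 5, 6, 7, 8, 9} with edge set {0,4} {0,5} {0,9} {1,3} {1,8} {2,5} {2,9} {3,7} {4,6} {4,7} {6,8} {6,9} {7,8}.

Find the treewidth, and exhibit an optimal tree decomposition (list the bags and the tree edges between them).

Each bag holds 3 vertices, so the decomposition has width 2, which upper-bounds the treewidth. The edges 1–3–7–8–1 form a cycle, so G is not a tree and its treewidth is at least 2. Therefore the treewidth is 2.

Treewidth 2.
One such decomposition:
Bags: B1 = {1, 3, 8}  B2 = {3, 7, 8}  B3 = {6, 7, 8}  B4 = {4, 6, 7}  B5 = {4, 6, 9}  B6 = {0, 4, 9}  B7 = {0, 2, 9}  B8 = {0, 2, 5}
Tree: B1–B2, B2–B3, B3–B4, B4–B5, B5–B6, B6–B7, B7–B8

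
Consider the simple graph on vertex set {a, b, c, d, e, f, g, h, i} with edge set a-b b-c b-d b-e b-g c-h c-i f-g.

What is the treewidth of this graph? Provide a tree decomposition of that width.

Each bag holds 2 vertices, so the decomposition has width 1, which upper-bounds the treewidth. Any graph with an edge has treewidth ≥ 1, and G has the edge b–c. Combining the bounds, tw(G) = 1.

Treewidth 1.
One optimal decomposition is:
Bags: B1 = {b, c}  B2 = {b, d}  B3 = {b, g}  B4 = {c, i}  B5 = {f, g}  B6 = {a, b}  B7 = {c, h}  B8 = {b, e}
Tree: B1–B2, B1–B3, B1–B4, B3–B5, B2–B6, B1–B7, B6–B8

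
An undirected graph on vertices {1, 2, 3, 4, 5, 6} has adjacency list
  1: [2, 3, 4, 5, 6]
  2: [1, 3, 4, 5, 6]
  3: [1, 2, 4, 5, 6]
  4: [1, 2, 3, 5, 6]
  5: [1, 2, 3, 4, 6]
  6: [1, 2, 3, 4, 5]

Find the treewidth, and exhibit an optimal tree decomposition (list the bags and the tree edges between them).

Treewidth 5.
One such decomposition:
Bags: B1 = {1, 2, 3, 4, 5, 6}
Tree: (single bag)

With just one bag of size 6, the width is 6 − 1 = 5, so tw(G) ≤ 5. On the other hand G contains the 6-clique {1, 2, 3, 4, 5, 6}. A clique must lie in a single bag of any decomposition, so no decomposition can have width below 5. The upper and lower bounds meet at 5, so that is the treewidth.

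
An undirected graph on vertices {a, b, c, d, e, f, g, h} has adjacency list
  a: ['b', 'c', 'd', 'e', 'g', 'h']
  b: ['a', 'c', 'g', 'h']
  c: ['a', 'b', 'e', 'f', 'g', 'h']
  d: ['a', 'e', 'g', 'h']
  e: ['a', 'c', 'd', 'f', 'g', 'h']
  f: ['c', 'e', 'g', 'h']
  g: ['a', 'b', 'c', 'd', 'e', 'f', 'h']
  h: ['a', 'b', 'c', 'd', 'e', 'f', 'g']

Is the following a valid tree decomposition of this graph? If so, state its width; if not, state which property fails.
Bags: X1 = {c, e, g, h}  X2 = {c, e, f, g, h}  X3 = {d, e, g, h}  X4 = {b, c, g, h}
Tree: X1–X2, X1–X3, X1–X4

No — vertex a appears in no bag.

A tree decomposition must satisfy three properties: every vertex lies in some bag; for every edge, both endpoints lie together in some bag; and for every vertex, the bags containing it form a connected subtree. Here vertex a appears in no bag, so the decomposition is invalid.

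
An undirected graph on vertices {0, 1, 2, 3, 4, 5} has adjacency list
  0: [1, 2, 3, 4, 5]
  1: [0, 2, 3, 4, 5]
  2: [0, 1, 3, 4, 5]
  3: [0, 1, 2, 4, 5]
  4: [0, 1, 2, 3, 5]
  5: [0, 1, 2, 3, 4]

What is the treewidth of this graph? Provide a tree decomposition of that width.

With just one bag of size 6, the width is 6 − 1 = 5, so tw(G) ≤ 5. On the other hand G contains the 6-clique {0, 1, 2, 3, 4, 5}. A clique must lie in a single bag of any decomposition, so no decomposition can have width below 5. Therefore the treewidth is 5.

Treewidth 5.
One such decomposition:
Bags: B1 = {0, 1, 2, 3, 4, 5}
Tree: (single bag)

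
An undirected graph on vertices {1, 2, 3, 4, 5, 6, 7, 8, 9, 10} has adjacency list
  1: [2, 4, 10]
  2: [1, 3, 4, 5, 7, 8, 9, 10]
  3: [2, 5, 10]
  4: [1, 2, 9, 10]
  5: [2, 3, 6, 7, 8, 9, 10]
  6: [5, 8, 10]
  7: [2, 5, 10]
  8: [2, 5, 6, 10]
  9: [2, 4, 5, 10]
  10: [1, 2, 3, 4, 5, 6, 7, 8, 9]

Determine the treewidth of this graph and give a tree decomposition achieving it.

Each bag holds 4 vertices, so the decomposition has width 3, which upper-bounds the treewidth. For the lower bound, the 4 vertices {1, 2, 4, 10} are pairwise adjacent, and any tree decomposition puts a clique entirely inside one bag — forcing width ≥ 3. Hence tw(G) = 3 exactly.

Treewidth 3.
One optimal decomposition is:
Bags: B1 = {2, 3, 5, 10}  B2 = {2, 5, 8, 10}  B3 = {2, 5, 9, 10}  B4 = {2, 4, 9, 10}  B5 = {2, 5, 7, 10}  B6 = {1, 2, 4, 10}  B7 = {5, 6, 8, 10}
Tree: B1–B2, B1–B3, B3–B4, B2–B5, B4–B6, B2–B7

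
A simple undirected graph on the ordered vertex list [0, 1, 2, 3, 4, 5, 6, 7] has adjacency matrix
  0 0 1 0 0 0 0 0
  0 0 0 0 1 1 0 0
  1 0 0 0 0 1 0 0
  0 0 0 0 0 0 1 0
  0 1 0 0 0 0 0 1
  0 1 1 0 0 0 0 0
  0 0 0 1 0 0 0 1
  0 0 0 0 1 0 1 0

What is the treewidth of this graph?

1

A width-1 tree decomposition is:
Bags: B1 = {3, 6}  B2 = {6, 7}  B3 = {4, 7}  B4 = {1, 4}  B5 = {1, 5}  B6 = {2, 5}  B7 = {0, 2}
Tree: B1–B2, B2–B3, B3–B4, B4–B5, B5–B6, B6–B7
The largest bag has 2 vertices, giving width 1; this decomposition certifies tw(G) ≤ 1. G has an edge, so its treewidth is at least 1. The upper and lower bounds meet at 1, so that is the treewidth.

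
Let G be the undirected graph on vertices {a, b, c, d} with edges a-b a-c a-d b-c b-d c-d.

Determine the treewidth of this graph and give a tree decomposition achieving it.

Treewidth 3.
Bags: B1 = {a, b, c, d}
Tree: (single bag)

A single bag containing all 4 vertices is trivially a valid decomposition of width 3. Conversely, {a, b, c, d} is a clique of size 4, and the vertices of any clique must share a bag in every tree decomposition; so some bag has ≥ 4 vertices and tw(G) ≥ 3. Hence tw(G) = 3 exactly.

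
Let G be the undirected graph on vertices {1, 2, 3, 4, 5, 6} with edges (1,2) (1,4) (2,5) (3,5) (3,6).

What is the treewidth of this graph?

1

A width-1 tree decomposition is:
Bags: B1 = {1, 4}  B2 = {1, 2}  B3 = {2, 5}  B4 = {3, 5}  B5 = {3, 6}
Tree: B1–B2, B2–B3, B3–B4, B4–B5
The largest bag has 2 vertices, giving width 1; this decomposition certifies tw(G) ≤ 1. Since G has at least one edge (e.g. 4–1), it is not an edgeless graph, so tw(G) ≥ 1. Combining the bounds, tw(G) = 1.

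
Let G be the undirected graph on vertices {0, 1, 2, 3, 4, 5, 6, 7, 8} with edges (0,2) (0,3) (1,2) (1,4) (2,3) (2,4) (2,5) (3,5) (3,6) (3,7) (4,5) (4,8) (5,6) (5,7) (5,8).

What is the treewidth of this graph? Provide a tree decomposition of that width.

Every bag has size at most 3, so the width is 3 − 1 = 2 and tw(G) ≤ 2. On the other hand G contains the 3-clique {0, 2, 3}. A clique must lie in a single bag of any decomposition, so no decomposition can have width below 2. Therefore the treewidth is 2.

Treewidth 2.
Bags: B1 = {2, 3, 5}  B2 = {2, 4, 5}  B3 = {1, 2, 4}  B4 = {4, 5, 8}  B5 = {0, 2, 3}  B6 = {3, 5, 7}  B7 = {3, 5, 6}
Tree: B1–B2, B2–B3, B2–B4, B1–B5, B1–B6, B1–B7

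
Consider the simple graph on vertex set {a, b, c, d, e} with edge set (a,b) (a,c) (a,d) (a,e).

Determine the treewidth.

1

A width-1 tree decomposition is:
Bags: B1 = {a, e}  B2 = {a, d}  B3 = {a, c}  B4 = {a, b}
Tree: B1–B2, B1–B3, B2–B4
Every bag has size at most 2, so the width is 2 − 1 = 1 and tw(G) ≤ 1. Since G has at least one edge (e.g. e–a), it is not an edgeless graph, so tw(G) ≥ 1. Combining the bounds, tw(G) = 1.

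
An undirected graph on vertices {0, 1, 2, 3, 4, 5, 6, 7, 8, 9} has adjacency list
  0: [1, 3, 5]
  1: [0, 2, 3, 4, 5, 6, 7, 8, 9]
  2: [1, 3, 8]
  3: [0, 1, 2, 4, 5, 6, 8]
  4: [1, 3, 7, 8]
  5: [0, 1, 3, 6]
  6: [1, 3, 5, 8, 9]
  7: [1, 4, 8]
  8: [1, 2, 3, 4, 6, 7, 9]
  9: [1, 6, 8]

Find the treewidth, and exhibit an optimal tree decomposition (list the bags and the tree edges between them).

Each bag holds 4 vertices, so the decomposition has width 3, which upper-bounds the treewidth. On the other hand G contains the 4-clique {1, 6, 8, 9}. A clique must lie in a single bag of any decomposition, so no decomposition can have width below 3. Combining the bounds, tw(G) = 3.

Treewidth 3.
One optimal decomposition is:
Bags: B1 = {1, 3, 4, 8}  B2 = {1, 3, 6, 8}  B3 = {1, 2, 3, 8}  B4 = {1, 3, 5, 6}  B5 = {0, 1, 3, 5}  B6 = {1, 6, 8, 9}  B7 = {1, 4, 7, 8}
Tree: B1–B2, B1–B3, B2–B4, B4–B5, B2–B6, B1–B7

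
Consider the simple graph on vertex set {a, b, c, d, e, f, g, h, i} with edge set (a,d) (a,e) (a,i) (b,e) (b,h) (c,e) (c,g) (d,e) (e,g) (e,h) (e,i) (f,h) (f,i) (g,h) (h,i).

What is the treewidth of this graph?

A width-2 tree decomposition is:
Bags: B1 = {e, g, h}  B2 = {e, h, i}  B3 = {b, e, h}  B4 = {f, h, i}  B5 = {a, e, i}  B6 = {a, d, e}  B7 = {c, e, g}
Tree: B1–B2, B1–B3, B2–B4, B2–B5, B5–B6, B1–B7
Every bag has size at most 3, so the width is 3 − 1 = 2 and tw(G) ≤ 2. Conversely, {a, d, e} is a clique of size 3, and the vertices of any clique must share a bag in every tree decomposition; so some bag has ≥ 3 vertices and tw(G) ≥ 2. Combining the bounds, tw(G) = 2.

2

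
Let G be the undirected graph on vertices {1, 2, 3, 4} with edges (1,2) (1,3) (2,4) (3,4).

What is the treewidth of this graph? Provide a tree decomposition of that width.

Every bag has size at most 3, so the width is 3 − 1 = 2 and tw(G) ≤ 2. The edges 2–1–3–4–2 form a cycle, so G is not a tree and its treewidth is at least 2. The upper and lower bounds meet at 2, so that is the treewidth.

Treewidth 2.
One such decomposition:
Bags: B1 = {1, 2, 3}  B2 = {2, 3, 4}
Tree: B1–B2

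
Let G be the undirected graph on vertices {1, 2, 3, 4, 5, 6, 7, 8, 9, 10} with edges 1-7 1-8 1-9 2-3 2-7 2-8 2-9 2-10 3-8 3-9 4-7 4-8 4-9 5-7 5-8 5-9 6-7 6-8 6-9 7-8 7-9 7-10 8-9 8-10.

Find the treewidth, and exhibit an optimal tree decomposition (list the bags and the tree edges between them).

Treewidth 3.
One such decomposition:
Bags: B1 = {2, 3, 8, 9}  B2 = {2, 7, 8, 9}  B3 = {6, 7, 8, 9}  B4 = {5, 7, 8, 9}  B5 = {2, 7, 8, 10}  B6 = {4, 7, 8, 9}  B7 = {1, 7, 8, 9}
Tree: B1–B2, B2–B3, B3–B4, B2–B5, B3–B6, B6–B7

Each bag holds 4 vertices, so the decomposition has width 3, which upper-bounds the treewidth. On the other hand G contains the 4-clique {2, 3, 8, 9}. A clique must lie in a single bag of any decomposition, so no decomposition can have width below 3. Hence tw(G) = 3 exactly.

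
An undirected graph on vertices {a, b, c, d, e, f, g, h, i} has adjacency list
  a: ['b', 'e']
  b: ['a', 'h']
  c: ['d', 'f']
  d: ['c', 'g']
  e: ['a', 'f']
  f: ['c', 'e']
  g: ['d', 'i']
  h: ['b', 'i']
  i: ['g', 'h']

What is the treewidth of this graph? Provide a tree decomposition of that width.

Treewidth 2.
Bags: B1 = {g, h, i}  B2 = {b, g, h}  B3 = {a, b, g}  B4 = {a, e, g}  B5 = {e, f, g}  B6 = {c, f, g}  B7 = {c, d, g}
Tree: B1–B2, B2–B3, B3–B4, B4–B5, B5–B6, B6–B7

The largest bag has 3 vertices, giving width 2; this decomposition certifies tw(G) ≤ 2. For the lower bound, G contains the cycle g–i–h–b–a–e–f–c–d–g, so G is not a forest; only forests have treewidth ≤ 1, hence tw(G) ≥ 2. Therefore the treewidth is 2.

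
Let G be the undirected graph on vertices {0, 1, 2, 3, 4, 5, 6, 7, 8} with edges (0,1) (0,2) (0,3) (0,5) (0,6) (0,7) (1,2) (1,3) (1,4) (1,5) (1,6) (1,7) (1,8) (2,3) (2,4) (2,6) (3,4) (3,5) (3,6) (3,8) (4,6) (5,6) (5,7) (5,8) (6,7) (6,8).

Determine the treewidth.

A width-4 tree decomposition is:
Bags: B1 = {0, 1, 2, 3, 6}  B2 = {0, 1, 3, 5, 6}  B3 = {0, 1, 5, 6, 7}  B4 = {1, 2, 3, 4, 6}  B5 = {1, 3, 5, 6, 8}
Tree: B1–B2, B2–B3, B1–B4, B2–B5
Every bag has size at most 5, so the width is 5 − 1 = 4 and tw(G) ≤ 4. On the other hand G contains the 5-clique {0, 1, 2, 3, 6}. A clique must lie in a single bag of any decomposition, so no decomposition can have width below 4. Therefore the treewidth is 4.

4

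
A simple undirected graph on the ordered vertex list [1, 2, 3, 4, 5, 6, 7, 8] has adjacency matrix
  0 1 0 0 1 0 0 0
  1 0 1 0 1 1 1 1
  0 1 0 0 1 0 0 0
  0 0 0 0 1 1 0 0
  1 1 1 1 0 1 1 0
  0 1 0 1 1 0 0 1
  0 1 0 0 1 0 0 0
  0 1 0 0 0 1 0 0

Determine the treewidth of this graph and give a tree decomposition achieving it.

The largest bag has 3 vertices, giving width 2; this decomposition certifies tw(G) ≤ 2. Conversely, {2, 6, 8} is a clique of size 3, and the vertices of any clique must share a bag in every tree decomposition; so some bag has ≥ 3 vertices and tw(G) ≥ 2. Combining the bounds, tw(G) = 2.

Treewidth 2.
One optimal decomposition is:
Bags: B1 = {4, 5, 6}  B2 = {2, 5, 6}  B3 = {2, 5, 7}  B4 = {2, 6, 8}  B5 = {2, 3, 5}  B6 = {1, 2, 5}
Tree: B1–B2, B2–B3, B2–B4, B3–B5, B2–B6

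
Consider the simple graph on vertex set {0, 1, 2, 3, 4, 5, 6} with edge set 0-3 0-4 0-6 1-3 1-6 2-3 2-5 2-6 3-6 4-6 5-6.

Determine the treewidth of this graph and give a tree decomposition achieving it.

The largest bag has 3 vertices, giving width 2; this decomposition certifies tw(G) ≤ 2. On the other hand G contains the 3-clique {0, 3, 6}. A clique must lie in a single bag of any decomposition, so no decomposition can have width below 2. Hence tw(G) = 2 exactly.

Treewidth 2.
One optimal decomposition is:
Bags: B1 = {1, 3, 6}  B2 = {0, 3, 6}  B3 = {0, 4, 6}  B4 = {2, 3, 6}  B5 = {2, 5, 6}
Tree: B1–B2, B2–B3, B1–B4, B4–B5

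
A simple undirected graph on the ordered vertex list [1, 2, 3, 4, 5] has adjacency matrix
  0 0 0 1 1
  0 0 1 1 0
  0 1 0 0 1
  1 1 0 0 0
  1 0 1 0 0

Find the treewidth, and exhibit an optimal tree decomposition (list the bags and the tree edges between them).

The largest bag has 3 vertices, giving width 2; this decomposition certifies tw(G) ≤ 2. For the lower bound, G contains the cycle 5–3–2–4–1–5, so G is not a forest; only forests have treewidth ≤ 1, hence tw(G) ≥ 2. The upper and lower bounds meet at 2, so that is the treewidth.

Treewidth 2.
One such decomposition:
Bags: B1 = {2, 3, 5}  B2 = {2, 4, 5}  B3 = {1, 4, 5}
Tree: B1–B2, B2–B3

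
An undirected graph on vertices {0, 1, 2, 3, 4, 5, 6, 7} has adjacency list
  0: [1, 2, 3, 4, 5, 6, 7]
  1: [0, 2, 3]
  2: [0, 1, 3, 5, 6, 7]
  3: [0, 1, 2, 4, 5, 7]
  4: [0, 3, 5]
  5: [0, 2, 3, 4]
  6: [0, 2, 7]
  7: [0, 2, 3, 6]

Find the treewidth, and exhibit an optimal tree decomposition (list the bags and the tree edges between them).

Each bag holds 4 vertices, so the decomposition has width 3, which upper-bounds the treewidth. For the lower bound, the 4 vertices {0, 1, 2, 3} are pairwise adjacent, and any tree decomposition puts a clique entirely inside one bag — forcing width ≥ 3. The upper and lower bounds meet at 3, so that is the treewidth.

Treewidth 3.
Bags: B1 = {0, 2, 3, 5}  B2 = {0, 1, 2, 3}  B3 = {0, 3, 4, 5}  B4 = {0, 2, 3, 7}  B5 = {0, 2, 6, 7}
Tree: B1–B2, B1–B3, B1–B4, B4–B5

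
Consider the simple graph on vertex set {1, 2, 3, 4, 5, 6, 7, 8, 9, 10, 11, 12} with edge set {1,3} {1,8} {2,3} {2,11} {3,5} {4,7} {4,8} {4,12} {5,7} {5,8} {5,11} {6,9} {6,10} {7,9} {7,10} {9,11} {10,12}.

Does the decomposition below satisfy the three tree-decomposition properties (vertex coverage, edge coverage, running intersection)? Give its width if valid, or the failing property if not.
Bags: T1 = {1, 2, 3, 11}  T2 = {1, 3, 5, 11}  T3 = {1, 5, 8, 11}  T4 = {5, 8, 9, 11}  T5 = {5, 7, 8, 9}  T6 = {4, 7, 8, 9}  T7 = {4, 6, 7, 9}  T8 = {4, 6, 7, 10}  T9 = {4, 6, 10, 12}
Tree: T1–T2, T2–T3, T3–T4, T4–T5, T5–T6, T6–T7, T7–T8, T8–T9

Yes; width 3.

Vertex coverage: the bags together contain {1, 2, 3, 4, 5, 6, 7, 8, 9, 10, 11, 12}, the full vertex set. Edge coverage: each edge of G has both endpoints in at least one bag. Running intersection: for every vertex, the bags containing it form a connected subtree. All three properties hold, so this is a valid tree decomposition of width max|bag| − 1 = 3, and hence tw(G) ≤ 3.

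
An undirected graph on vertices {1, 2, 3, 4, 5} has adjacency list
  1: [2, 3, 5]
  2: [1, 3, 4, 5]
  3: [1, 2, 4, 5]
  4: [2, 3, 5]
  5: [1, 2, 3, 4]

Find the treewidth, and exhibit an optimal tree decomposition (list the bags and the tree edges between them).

Treewidth 3.
Bags: B1 = {1, 2, 3, 5}  B2 = {2, 3, 4, 5}
Tree: B1–B2

Each bag holds 4 vertices, so the decomposition has width 3, which upper-bounds the treewidth. On the other hand G contains the 4-clique {1, 2, 3, 5}. A clique must lie in a single bag of any decomposition, so no decomposition can have width below 3. Therefore the treewidth is 3.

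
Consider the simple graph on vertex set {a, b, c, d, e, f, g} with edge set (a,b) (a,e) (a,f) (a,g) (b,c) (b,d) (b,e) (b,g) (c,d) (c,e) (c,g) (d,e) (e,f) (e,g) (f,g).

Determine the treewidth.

3

A width-3 tree decomposition is:
Bags: B1 = {b, c, e, g}  B2 = {a, b, e, g}  B3 = {a, e, f, g}  B4 = {b, c, d, e}
Tree: B1–B2, B2–B3, B1–B4
Each bag holds 4 vertices, so the decomposition has width 3, which upper-bounds the treewidth. On the other hand G contains the 4-clique {b, c, d, e}. A clique must lie in a single bag of any decomposition, so no decomposition can have width below 3. Combining the bounds, tw(G) = 3.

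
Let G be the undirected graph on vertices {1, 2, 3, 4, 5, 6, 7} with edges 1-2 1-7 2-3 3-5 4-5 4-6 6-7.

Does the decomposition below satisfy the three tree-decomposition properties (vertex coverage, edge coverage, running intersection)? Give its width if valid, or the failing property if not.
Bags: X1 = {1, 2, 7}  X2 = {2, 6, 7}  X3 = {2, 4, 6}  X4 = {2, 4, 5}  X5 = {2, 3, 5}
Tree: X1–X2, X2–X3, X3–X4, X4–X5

Yes; width 2.

Vertex coverage: the bags together contain {1, 2, 3, 4, 5, 6, 7}, the full vertex set. Edge coverage: each edge of G has both endpoints in at least one bag. Running intersection: for every vertex, the bags containing it form a connected subtree. All three properties hold, so this is a valid tree decomposition of width max|bag| − 1 = 2, and hence tw(G) ≤ 2.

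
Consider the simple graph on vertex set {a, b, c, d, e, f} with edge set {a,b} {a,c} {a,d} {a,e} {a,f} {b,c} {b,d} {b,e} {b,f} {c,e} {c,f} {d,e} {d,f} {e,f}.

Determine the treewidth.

4

A width-4 tree decomposition is:
Bags: B1 = {a, b, d, e, f}  B2 = {a, b, c, e, f}
Tree: B1–B2
The largest bag has 5 vertices, giving width 4; this decomposition certifies tw(G) ≤ 4. For the lower bound, the 5 vertices {a, b, d, e, f} are pairwise adjacent, and any tree decomposition puts a clique entirely inside one bag — forcing width ≥ 4. Therefore the treewidth is 4.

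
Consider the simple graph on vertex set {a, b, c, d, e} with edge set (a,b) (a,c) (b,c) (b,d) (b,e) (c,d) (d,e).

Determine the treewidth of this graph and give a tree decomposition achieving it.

Every bag has size at most 3, so the width is 3 − 1 = 2 and tw(G) ≤ 2. Conversely, {b, d, e} is a clique of size 3, and the vertices of any clique must share a bag in every tree decomposition; so some bag has ≥ 3 vertices and tw(G) ≥ 2. The upper and lower bounds meet at 2, so that is the treewidth.

Treewidth 2.
One optimal decomposition is:
Bags: B1 = {a, b, c}  B2 = {b, c, d}  B3 = {b, d, e}
Tree: B1–B2, B2–B3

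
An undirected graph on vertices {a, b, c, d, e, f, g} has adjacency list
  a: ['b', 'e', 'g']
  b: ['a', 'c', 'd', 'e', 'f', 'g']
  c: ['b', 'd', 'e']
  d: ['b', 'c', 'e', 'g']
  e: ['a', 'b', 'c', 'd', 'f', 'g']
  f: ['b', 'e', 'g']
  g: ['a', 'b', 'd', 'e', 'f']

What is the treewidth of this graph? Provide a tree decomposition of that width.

Treewidth 3.
One such decomposition:
Bags: B1 = {b, d, e, g}  B2 = {a, b, e, g}  B3 = {b, e, f, g}  B4 = {b, c, d, e}
Tree: B1–B2, B2–B3, B1–B4

The largest bag has 4 vertices, giving width 3; this decomposition certifies tw(G) ≤ 3. For the lower bound, the 4 vertices {b, d, e, g} are pairwise adjacent, and any tree decomposition puts a clique entirely inside one bag — forcing width ≥ 3. The upper and lower bounds meet at 3, so that is the treewidth.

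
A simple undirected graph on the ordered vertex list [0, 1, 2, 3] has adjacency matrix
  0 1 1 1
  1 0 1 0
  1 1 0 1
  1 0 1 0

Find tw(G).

2

A width-2 tree decomposition is:
Bags: B1 = {0, 1, 2}  B2 = {0, 2, 3}
Tree: B1–B2
The largest bag has 3 vertices, giving width 2; this decomposition certifies tw(G) ≤ 2. Conversely, {0, 1, 2} is a clique of size 3, and the vertices of any clique must share a bag in every tree decomposition; so some bag has ≥ 3 vertices and tw(G) ≥ 2. Hence tw(G) = 2 exactly.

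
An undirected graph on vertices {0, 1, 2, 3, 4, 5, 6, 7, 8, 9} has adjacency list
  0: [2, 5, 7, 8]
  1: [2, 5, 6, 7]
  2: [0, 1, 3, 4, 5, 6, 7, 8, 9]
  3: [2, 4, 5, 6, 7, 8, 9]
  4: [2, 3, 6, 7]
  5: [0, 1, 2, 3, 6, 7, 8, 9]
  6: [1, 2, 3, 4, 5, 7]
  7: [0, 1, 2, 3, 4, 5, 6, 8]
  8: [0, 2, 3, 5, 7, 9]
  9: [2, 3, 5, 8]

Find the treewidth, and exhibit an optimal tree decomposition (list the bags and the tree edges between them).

Treewidth 4.
One such decomposition:
Bags: B1 = {2, 3, 5, 6, 7}  B2 = {2, 3, 5, 7, 8}  B3 = {2, 3, 5, 8, 9}  B4 = {0, 2, 5, 7, 8}  B5 = {2, 3, 4, 6, 7}  B6 = {1, 2, 5, 6, 7}
Tree: B1–B2, B2–B3, B2–B4, B1–B5, B1–B6

Each bag holds 5 vertices, so the decomposition has width 4, which upper-bounds the treewidth. On the other hand G contains the 5-clique {2, 3, 4, 6, 7}. A clique must lie in a single bag of any decomposition, so no decomposition can have width below 4. The upper and lower bounds meet at 4, so that is the treewidth.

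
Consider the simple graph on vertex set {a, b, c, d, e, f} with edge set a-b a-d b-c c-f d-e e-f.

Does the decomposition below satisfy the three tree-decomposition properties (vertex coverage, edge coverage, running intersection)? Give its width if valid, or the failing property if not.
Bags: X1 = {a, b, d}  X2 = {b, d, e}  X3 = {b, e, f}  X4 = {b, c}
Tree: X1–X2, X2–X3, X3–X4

No — edge (f,c) lies in no bag.

A tree decomposition must satisfy three properties: every vertex lies in some bag; for every edge, both endpoints lie together in some bag; and for every vertex, the bags containing it form a connected subtree. Here edge (f,c) lies in no bag, so the decomposition is invalid.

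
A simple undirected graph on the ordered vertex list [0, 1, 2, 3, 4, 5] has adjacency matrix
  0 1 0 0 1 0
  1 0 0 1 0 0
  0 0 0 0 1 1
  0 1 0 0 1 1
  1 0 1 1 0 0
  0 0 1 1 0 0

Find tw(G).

A width-2 tree decomposition is:
Bags: B1 = {0, 1, 3}  B2 = {0, 3, 4}  B3 = {3, 4, 5}  B4 = {2, 4, 5}
Tree: B1–B2, B2–B3, B3–B4
The largest bag has 3 vertices, giving width 2; this decomposition certifies tw(G) ≤ 2. For the lower bound, G contains the cycle 1–0–4–3–1, so G is not a forest; only forests have treewidth ≤ 1, hence tw(G) ≥ 2. Combining the bounds, tw(G) = 2.

2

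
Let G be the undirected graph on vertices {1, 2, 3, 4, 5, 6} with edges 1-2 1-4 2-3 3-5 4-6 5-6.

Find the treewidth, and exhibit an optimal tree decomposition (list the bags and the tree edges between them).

Treewidth 2.
Bags: B1 = {4, 5, 6}  B2 = {3, 4, 5}  B3 = {2, 3, 4}  B4 = {1, 2, 4}
Tree: B1–B2, B2–B3, B3–B4

The largest bag has 3 vertices, giving width 2; this decomposition certifies tw(G) ≤ 2. Since 4–6–5–3–2–1–4 is a cycle in G, G is not acyclic. Forests are exactly the graphs of treewidth ≤ 1, so tw(G) ≥ 2. Combining the bounds, tw(G) = 2.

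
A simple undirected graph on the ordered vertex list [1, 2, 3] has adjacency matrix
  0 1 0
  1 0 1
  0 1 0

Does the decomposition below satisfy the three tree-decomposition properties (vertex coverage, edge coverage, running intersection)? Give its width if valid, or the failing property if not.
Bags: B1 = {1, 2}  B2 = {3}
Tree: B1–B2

A tree decomposition must satisfy three properties: every vertex lies in some bag; for every edge, both endpoints lie together in some bag; and for every vertex, the bags containing it form a connected subtree. Here edge (2,3) lies in no bag, so the decomposition is invalid.

No — edge (2,3) lies in no bag.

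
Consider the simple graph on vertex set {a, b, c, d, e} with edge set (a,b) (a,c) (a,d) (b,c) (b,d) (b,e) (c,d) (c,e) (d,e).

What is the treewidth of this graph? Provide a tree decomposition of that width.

Every bag has size at most 4, so the width is 4 − 1 = 3 and tw(G) ≤ 3. On the other hand G contains the 4-clique {b, c, d, e}. A clique must lie in a single bag of any decomposition, so no decomposition can have width below 3. Therefore the treewidth is 3.

Treewidth 3.
Bags: B1 = {b, c, d, e}  B2 = {a, b, c, d}
Tree: B1–B2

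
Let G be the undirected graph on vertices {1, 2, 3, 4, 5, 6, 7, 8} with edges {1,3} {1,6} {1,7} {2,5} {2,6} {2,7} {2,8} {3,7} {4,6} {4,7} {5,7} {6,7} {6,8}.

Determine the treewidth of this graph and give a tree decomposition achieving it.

The largest bag has 3 vertices, giving width 2; this decomposition certifies tw(G) ≤ 2. Conversely, {2, 6, 8} is a clique of size 3, and the vertices of any clique must share a bag in every tree decomposition; so some bag has ≥ 3 vertices and tw(G) ≥ 2. The upper and lower bounds meet at 2, so that is the treewidth.

Treewidth 2.
One optimal decomposition is:
Bags: B1 = {2, 6, 7}  B2 = {2, 6, 8}  B3 = {1, 6, 7}  B4 = {4, 6, 7}  B5 = {1, 3, 7}  B6 = {2, 5, 7}
Tree: B1–B2, B1–B3, B3–B4, B3–B5, B1–B6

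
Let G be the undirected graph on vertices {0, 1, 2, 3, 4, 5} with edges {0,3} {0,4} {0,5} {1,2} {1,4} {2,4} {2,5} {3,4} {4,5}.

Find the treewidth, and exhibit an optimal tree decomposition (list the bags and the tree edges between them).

The largest bag has 3 vertices, giving width 2; this decomposition certifies tw(G) ≤ 2. Conversely, {0, 3, 4} is a clique of size 3, and the vertices of any clique must share a bag in every tree decomposition; so some bag has ≥ 3 vertices and tw(G) ≥ 2. Therefore the treewidth is 2.

Treewidth 2.
One optimal decomposition is:
Bags: B1 = {2, 4, 5}  B2 = {1, 2, 4}  B3 = {0, 4, 5}  B4 = {0, 3, 4}
Tree: B1–B2, B1–B3, B3–B4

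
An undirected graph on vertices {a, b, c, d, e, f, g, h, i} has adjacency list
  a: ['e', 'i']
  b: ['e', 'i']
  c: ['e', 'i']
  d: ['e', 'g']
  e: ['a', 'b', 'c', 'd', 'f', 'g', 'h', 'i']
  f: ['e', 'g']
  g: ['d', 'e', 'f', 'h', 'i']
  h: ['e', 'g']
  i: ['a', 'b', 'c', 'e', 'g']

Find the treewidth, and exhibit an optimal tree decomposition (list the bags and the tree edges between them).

Treewidth 2.
One optimal decomposition is:
Bags: B1 = {a, e, i}  B2 = {e, g, i}  B3 = {e, g, h}  B4 = {c, e, i}  B5 = {e, f, g}  B6 = {b, e, i}  B7 = {d, e, g}
Tree: B1–B2, B2–B3, B2–B4, B3–B5, B1–B6, B2–B7

The largest bag has 3 vertices, giving width 2; this decomposition certifies tw(G) ≤ 2. On the other hand G contains the 3-clique {d, e, g}. A clique must lie in a single bag of any decomposition, so no decomposition can have width below 2. The upper and lower bounds meet at 2, so that is the treewidth.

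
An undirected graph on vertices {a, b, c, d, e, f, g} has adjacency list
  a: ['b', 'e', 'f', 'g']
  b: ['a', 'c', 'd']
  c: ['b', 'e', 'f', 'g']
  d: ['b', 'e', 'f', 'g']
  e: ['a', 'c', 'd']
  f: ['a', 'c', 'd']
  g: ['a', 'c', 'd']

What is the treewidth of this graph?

A width-3 tree decomposition is:
Bags: B1 = {a, c, d, g}  B2 = {a, b, c, d}  B3 = {a, c, d, e}  B4 = {a, c, d, f}
Tree: B1–B2, B2–B3, B3–B4
The largest bag has 4 vertices, giving width 3; this decomposition certifies tw(G) ≤ 3. For the lower bound: the 4 vertex sets {d,g}, {b,c}, {a}, {e} are disjoint, each induces a connected subgraph, and every pair is joined by at least one edge of G. Contracting each set to a single vertex therefore yields K_{4} as a minor, and since treewidth is minor-monotone, tw(G) ≥ tw(K_{4}) = 3. Therefore the treewidth is 3.

3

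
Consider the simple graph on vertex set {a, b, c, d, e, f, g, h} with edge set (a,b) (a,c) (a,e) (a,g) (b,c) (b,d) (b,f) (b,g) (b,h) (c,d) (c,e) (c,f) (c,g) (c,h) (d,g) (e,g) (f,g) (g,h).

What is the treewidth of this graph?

3

A width-3 tree decomposition is:
Bags: B1 = {a, b, c, g}  B2 = {b, c, g, h}  B3 = {b, c, d, g}  B4 = {b, c, f, g}  B5 = {a, c, e, g}
Tree: B1–B2, B2–B3, B1–B4, B1–B5
Each bag holds 4 vertices, so the decomposition has width 3, which upper-bounds the treewidth. For the lower bound, the 4 vertices {a, c, e, g} are pairwise adjacent, and any tree decomposition puts a clique entirely inside one bag — forcing width ≥ 3. The upper and lower bounds meet at 3, so that is the treewidth.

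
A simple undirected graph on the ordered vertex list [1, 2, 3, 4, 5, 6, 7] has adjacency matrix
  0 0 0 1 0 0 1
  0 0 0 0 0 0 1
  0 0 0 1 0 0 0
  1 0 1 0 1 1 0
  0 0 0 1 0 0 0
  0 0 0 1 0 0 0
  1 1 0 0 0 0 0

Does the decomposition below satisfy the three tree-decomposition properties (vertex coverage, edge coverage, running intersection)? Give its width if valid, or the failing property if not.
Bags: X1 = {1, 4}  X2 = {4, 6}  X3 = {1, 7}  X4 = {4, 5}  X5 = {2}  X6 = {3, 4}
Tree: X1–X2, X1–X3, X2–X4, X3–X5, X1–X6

No — edge (7,2) lies in no bag.

A tree decomposition must satisfy three properties: every vertex lies in some bag; for every edge, both endpoints lie together in some bag; and for every vertex, the bags containing it form a connected subtree. Here edge (7,2) lies in no bag, so the decomposition is invalid.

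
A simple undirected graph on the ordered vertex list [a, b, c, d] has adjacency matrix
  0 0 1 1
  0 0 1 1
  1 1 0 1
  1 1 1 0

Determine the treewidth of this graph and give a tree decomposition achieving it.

Treewidth 2.
One optimal decomposition is:
Bags: B1 = {b, c, d}  B2 = {a, c, d}
Tree: B1–B2

Each bag holds 3 vertices, so the decomposition has width 2, which upper-bounds the treewidth. Conversely, {a, c, d} is a clique of size 3, and the vertices of any clique must share a bag in every tree decomposition; so some bag has ≥ 3 vertices and tw(G) ≥ 2. Combining the bounds, tw(G) = 2.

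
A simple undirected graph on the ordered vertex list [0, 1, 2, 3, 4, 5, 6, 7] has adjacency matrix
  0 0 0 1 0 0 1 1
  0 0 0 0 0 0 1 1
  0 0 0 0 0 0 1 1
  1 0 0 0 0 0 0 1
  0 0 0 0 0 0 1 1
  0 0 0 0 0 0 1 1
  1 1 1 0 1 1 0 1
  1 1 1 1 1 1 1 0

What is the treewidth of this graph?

A width-2 tree decomposition is:
Bags: B1 = {0, 3, 7}  B2 = {0, 6, 7}  B3 = {1, 6, 7}  B4 = {2, 6, 7}  B5 = {5, 6, 7}  B6 = {4, 6, 7}
Tree: B1–B2, B2–B3, B3–B4, B2–B5, B4–B6
Each bag holds 3 vertices, so the decomposition has width 2, which upper-bounds the treewidth. For the lower bound, the 3 vertices {0, 3, 7} are pairwise adjacent, and any tree decomposition puts a clique entirely inside one bag — forcing width ≥ 2. Hence tw(G) = 2 exactly.

2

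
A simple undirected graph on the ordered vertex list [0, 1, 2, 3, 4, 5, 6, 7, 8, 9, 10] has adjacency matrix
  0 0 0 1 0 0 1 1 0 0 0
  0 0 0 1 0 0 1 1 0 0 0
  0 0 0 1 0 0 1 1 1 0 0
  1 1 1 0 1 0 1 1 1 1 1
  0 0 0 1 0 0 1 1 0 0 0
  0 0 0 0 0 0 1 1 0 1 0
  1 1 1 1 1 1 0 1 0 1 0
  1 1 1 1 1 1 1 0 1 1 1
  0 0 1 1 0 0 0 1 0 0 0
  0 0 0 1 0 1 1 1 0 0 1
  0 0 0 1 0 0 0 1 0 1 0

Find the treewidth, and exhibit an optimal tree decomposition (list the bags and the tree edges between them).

Treewidth 3.
Bags: B1 = {2, 3, 6, 7}  B2 = {1, 3, 6, 7}  B3 = {3, 6, 7, 9}  B4 = {2, 3, 7, 8}  B5 = {0, 3, 6, 7}  B6 = {3, 7, 9, 10}  B7 = {3, 4, 6, 7}  B8 = {5, 6, 7, 9}
Tree: B1–B2, B1–B3, B1–B4, B2–B5, B3–B6, B5–B7, B3–B8

The largest bag has 4 vertices, giving width 3; this decomposition certifies tw(G) ≤ 3. Conversely, {2, 3, 7, 8} is a clique of size 4, and the vertices of any clique must share a bag in every tree decomposition; so some bag has ≥ 4 vertices and tw(G) ≥ 3. Hence tw(G) = 3 exactly.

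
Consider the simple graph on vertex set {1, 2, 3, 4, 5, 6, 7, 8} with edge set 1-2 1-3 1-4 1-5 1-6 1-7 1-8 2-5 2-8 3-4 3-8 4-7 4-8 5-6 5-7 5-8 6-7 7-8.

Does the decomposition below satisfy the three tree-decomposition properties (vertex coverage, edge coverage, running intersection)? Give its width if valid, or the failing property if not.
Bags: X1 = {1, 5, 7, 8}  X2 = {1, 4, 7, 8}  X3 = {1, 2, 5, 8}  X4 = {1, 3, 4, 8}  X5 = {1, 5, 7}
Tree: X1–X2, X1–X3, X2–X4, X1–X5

A tree decomposition must satisfy three properties: every vertex lies in some bag; for every edge, both endpoints lie together in some bag; and for every vertex, the bags containing it form a connected subtree. Here vertex 6 appears in no bag, so the decomposition is invalid.

No — vertex 6 appears in no bag.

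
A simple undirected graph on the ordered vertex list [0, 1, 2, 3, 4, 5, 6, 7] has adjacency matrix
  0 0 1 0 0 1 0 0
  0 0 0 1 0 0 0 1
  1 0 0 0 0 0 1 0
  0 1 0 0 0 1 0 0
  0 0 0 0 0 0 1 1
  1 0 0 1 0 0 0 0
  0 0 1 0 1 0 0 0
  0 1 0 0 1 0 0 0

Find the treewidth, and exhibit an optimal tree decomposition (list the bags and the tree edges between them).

Treewidth 2.
One such decomposition:
Bags: B1 = {1, 4, 7}  B2 = {1, 4, 6}  B3 = {1, 2, 6}  B4 = {0, 1, 2}  B5 = {0, 1, 5}  B6 = {1, 3, 5}
Tree: B1–B2, B2–B3, B3–B4, B4–B5, B5–B6

Every bag has size at most 3, so the width is 3 − 1 = 2 and tw(G) ≤ 2. The edges 1–7–4–6–2–0–5–3–1 form a cycle, so G is not a tree and its treewidth is at least 2. Combining the bounds, tw(G) = 2.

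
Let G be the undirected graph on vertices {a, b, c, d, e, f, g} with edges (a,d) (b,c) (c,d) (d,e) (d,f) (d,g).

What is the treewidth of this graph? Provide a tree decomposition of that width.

The largest bag has 2 vertices, giving width 1; this decomposition certifies tw(G) ≤ 1. G has an edge, so its treewidth is at least 1. Combining the bounds, tw(G) = 1.

Treewidth 1.
One such decomposition:
Bags: B1 = {c, d}  B2 = {a, d}  B3 = {d, e}  B4 = {d, f}  B5 = {b, c}  B6 = {d, g}
Tree: B1–B2, B2–B3, B2–B4, B1–B5, B1–B6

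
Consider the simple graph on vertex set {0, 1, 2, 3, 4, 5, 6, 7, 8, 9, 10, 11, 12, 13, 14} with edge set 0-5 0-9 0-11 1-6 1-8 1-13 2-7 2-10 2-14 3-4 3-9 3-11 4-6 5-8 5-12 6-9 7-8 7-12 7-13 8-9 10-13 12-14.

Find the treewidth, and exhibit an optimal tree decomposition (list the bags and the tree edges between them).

The largest bag has 4 vertices, giving width 3; this decomposition certifies tw(G) ≤ 3. For the lower bound: the 4 vertex sets {2,10,14}, {13}, {7}, {1,5,8,12} are disjoint, each induces a connected subgraph, and every pair is joined by at least one edge of G. Contracting each set to a single vertex therefore yields K_{4} as a minor, and since treewidth is minor-monotone, tw(G) ≥ tw(K_{4}) = 3. The upper and lower bounds meet at 3, so that is the treewidth.

Treewidth 3.
One optimal decomposition is:
Bags: B1 = {2, 10, 13, 14}  B2 = {2, 7, 13, 14}  B3 = {7, 12, 13, 14}  B4 = {1, 7, 12, 13}  B5 = {1, 7, 8, 12}  B6 = {1, 5, 8, 12}  B7 = {1, 5, 6, 8}  B8 = {5, 6, 8, 9}  B9 = {0, 5, 6, 9}  B10 = {0, 4, 6, 9}  B11 = {0, 3, 4, 9}  B12 = {0, 3, 4, 11}
Tree: B1–B2, B2–B3, B3–B4, B4–B5, B5–B6, B6–B7, B7–B8, B8–B9, B9–B10, B10–B11, B11–B12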